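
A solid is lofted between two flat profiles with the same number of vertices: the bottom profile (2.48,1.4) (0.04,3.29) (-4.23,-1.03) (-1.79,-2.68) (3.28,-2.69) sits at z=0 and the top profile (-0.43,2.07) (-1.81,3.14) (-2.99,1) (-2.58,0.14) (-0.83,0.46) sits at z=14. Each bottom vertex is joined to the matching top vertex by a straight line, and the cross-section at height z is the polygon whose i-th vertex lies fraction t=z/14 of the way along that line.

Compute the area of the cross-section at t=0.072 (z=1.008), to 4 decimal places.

Cross-section at t=0.072: each vertex is (1-t)·p0[i] + t·p1[i].
  v1: (1-0.072)·(2.48,1.4) + 0.072·(-0.43,2.07) = (2.2705,1.4482)
  v2: (1-0.072)·(0.04,3.29) + 0.072·(-1.81,3.14) = (-0.0932,3.2792)
  v3: (1-0.072)·(-4.23,-1.03) + 0.072·(-2.99,1) = (-4.1407,-0.8838)
  v4: (1-0.072)·(-1.79,-2.68) + 0.072·(-2.58,0.14) = (-1.8469,-2.4770)
  v5: (1-0.072)·(3.28,-2.69) + 0.072·(-0.83,0.46) = (2.9841,-2.4632)
Shoelace sum Σ(x_i·y_{i+1} − x_{i+1}·y_i):
  i=1: 2.2705·3.2792 − -0.0932·1.4482 = +7.5803 (running +7.5803)
  i=2: -0.0932·-0.8838 − -4.1407·3.2792 = +13.6606 (running +21.2410)
  i=3: -4.1407·-2.4770 − -1.8469·-0.8838 = +8.6241 (running +29.8650)
  i=4: -1.8469·-2.4632 − 2.9841·-2.4770 = +11.9407 (running +41.8057)
  i=5: 2.9841·1.4482 − 2.2705·-2.4632 = +9.9143 (running +51.7200)
Area = |Σ|/2 = |51.7200|/2 = 25.8600

Area at t=0.072: 25.8600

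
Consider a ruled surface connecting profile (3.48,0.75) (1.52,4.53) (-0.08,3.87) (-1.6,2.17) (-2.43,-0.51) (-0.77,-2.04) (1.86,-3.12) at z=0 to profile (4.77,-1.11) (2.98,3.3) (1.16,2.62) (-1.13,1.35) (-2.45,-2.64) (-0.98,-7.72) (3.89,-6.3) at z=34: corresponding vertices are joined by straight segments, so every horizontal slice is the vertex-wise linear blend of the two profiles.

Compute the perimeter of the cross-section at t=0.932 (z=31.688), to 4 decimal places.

Cross-section at t=0.932: each vertex is (1-t)·p0[i] + t·p1[i].
  v1: (1-0.932)·(3.48,0.75) + 0.932·(4.77,-1.11) = (4.6823,-0.9835)
  v2: (1-0.932)·(1.52,4.53) + 0.932·(2.98,3.3) = (2.8807,3.3836)
  v3: (1-0.932)·(-0.08,3.87) + 0.932·(1.16,2.62) = (1.0757,2.7050)
  v4: (1-0.932)·(-1.6,2.17) + 0.932·(-1.13,1.35) = (-1.1620,1.4058)
  v5: (1-0.932)·(-2.43,-0.51) + 0.932·(-2.45,-2.64) = (-2.4486,-2.4952)
  v6: (1-0.932)·(-0.77,-2.04) + 0.932·(-0.98,-7.72) = (-0.9657,-7.3338)
  v7: (1-0.932)·(1.86,-3.12) + 0.932·(3.89,-6.3) = (3.7520,-6.0838)
Perimeter = Σ |v_{i+1} − v_i|:
  edge 1→2: √(-1.8016² + 4.3672²) = 4.7242 (running 4.7242)
  edge 2→3: √(-1.8050² + -0.6786²) = 1.9284 (running 6.6526)
  edge 3→4: √(-2.2376² + -1.2992²) = 2.5875 (running 9.2400)
  edge 4→5: √(-1.2867² + -3.9009²) = 4.1076 (running 13.3477)
  edge 5→6: √(1.4829² + -4.8386²) = 5.0607 (running 18.4084)
  edge 6→7: √(4.7177² + 1.2500²) = 4.8805 (running 23.2889)
  edge 7→1: √(0.9303² + 5.1002²) = 5.1844 (running 28.4733)
Perimeter = 28.4733

Perimeter at t=0.932: 28.4733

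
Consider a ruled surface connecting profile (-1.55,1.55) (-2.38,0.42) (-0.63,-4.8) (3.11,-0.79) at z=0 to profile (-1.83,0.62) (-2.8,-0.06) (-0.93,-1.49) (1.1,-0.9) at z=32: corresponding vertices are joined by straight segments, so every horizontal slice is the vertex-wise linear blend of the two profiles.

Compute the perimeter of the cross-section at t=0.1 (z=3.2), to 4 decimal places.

Cross-section at t=0.1: each vertex is (1-t)·p0[i] + t·p1[i].
  v1: (1-0.1)·(-1.55,1.55) + 0.1·(-1.83,0.62) = (-1.5780,1.4570)
  v2: (1-0.1)·(-2.38,0.42) + 0.1·(-2.8,-0.06) = (-2.4220,0.3720)
  v3: (1-0.1)·(-0.63,-4.8) + 0.1·(-0.93,-1.49) = (-0.6600,-4.4690)
  v4: (1-0.1)·(3.11,-0.79) + 0.1·(1.1,-0.9) = (2.9090,-0.8010)
Perimeter = Σ |v_{i+1} − v_i|:
  edge 1→2: √(-0.8440² + -1.0850²) = 1.3746 (running 1.3746)
  edge 2→3: √(1.7620² + -4.8410²) = 5.1517 (running 6.5263)
  edge 3→4: √(3.5690² + 3.6680²) = 5.1178 (running 11.6441)
  edge 4→1: √(-4.4870² + 2.2580²) = 5.0231 (running 16.6672)
Perimeter = 16.6672

Perimeter at t=0.1: 16.6672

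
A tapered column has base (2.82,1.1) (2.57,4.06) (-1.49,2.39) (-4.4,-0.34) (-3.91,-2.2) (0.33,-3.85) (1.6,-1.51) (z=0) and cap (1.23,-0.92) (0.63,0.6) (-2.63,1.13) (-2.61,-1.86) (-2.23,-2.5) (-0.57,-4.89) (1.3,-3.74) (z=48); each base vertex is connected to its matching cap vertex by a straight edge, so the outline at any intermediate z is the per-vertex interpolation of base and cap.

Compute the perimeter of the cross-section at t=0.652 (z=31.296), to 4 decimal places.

Cross-section at t=0.652: each vertex is (1-t)·p0[i] + t·p1[i].
  v1: (1-0.652)·(2.82,1.1) + 0.652·(1.23,-0.92) = (1.7833,-0.2170)
  v2: (1-0.652)·(2.57,4.06) + 0.652·(0.63,0.6) = (1.3051,1.8041)
  v3: (1-0.652)·(-1.49,2.39) + 0.652·(-2.63,1.13) = (-2.2333,1.5685)
  v4: (1-0.652)·(-4.4,-0.34) + 0.652·(-2.61,-1.86) = (-3.2329,-1.3310)
  v5: (1-0.652)·(-3.91,-2.2) + 0.652·(-2.23,-2.5) = (-2.8146,-2.3956)
  v6: (1-0.652)·(0.33,-3.85) + 0.652·(-0.57,-4.89) = (-0.2568,-4.5281)
  v7: (1-0.652)·(1.6,-1.51) + 0.652·(1.3,-3.74) = (1.4044,-2.9640)
Perimeter = Σ |v_{i+1} − v_i|:
  edge 1→2: √(-0.4782² + 2.0211²) = 2.0769 (running 2.0769)
  edge 2→3: √(-3.5384² + -0.2356²) = 3.5462 (running 5.6232)
  edge 3→4: √(-0.9996² + -2.8995²) = 3.0670 (running 8.6902)
  edge 4→5: √(0.4183² + -1.0646²) = 1.1438 (running 9.8339)
  edge 5→6: √(2.5578² + -2.1325²) = 3.3302 (running 13.1641)
  edge 6→7: √(1.6612² + 1.5641²) = 2.2817 (running 15.4458)
  edge 7→1: √(0.3789² + 2.7469²) = 2.7729 (running 18.2187)
Perimeter = 18.2187

Perimeter at t=0.652: 18.2187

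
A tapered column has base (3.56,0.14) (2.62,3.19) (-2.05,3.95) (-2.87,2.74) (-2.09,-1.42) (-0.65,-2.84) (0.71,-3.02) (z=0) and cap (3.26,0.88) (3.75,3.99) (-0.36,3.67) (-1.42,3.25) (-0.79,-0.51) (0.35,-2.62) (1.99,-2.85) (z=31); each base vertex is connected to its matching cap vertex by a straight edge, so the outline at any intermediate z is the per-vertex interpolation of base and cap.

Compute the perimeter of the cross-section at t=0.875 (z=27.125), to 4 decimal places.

Cross-section at t=0.875: each vertex is (1-t)·p0[i] + t·p1[i].
  v1: (1-0.875)·(3.56,0.14) + 0.875·(3.26,0.88) = (3.2975,0.7875)
  v2: (1-0.875)·(2.62,3.19) + 0.875·(3.75,3.99) = (3.6088,3.8900)
  v3: (1-0.875)·(-2.05,3.95) + 0.875·(-0.36,3.67) = (-0.5713,3.7050)
  v4: (1-0.875)·(-2.87,2.74) + 0.875·(-1.42,3.25) = (-1.6012,3.1863)
  v5: (1-0.875)·(-2.09,-1.42) + 0.875·(-0.79,-0.51) = (-0.9525,-0.6238)
  v6: (1-0.875)·(-0.65,-2.84) + 0.875·(0.35,-2.62) = (0.2250,-2.6475)
  v7: (1-0.875)·(0.71,-3.02) + 0.875·(1.99,-2.85) = (1.8300,-2.8712)
Perimeter = Σ |v_{i+1} − v_i|:
  edge 1→2: √(0.3113² + 3.1025²) = 3.1181 (running 3.1181)
  edge 2→3: √(-4.1800² + -0.1850²) = 4.1841 (running 7.3022)
  edge 3→4: √(-1.0300² + -0.5187²) = 1.1533 (running 8.4554)
  edge 4→5: √(0.6487² + -3.8100²) = 3.8648 (running 12.3203)
  edge 5→6: √(1.1775² + -2.0237²) = 2.3414 (running 14.6616)
  edge 6→7: √(1.6050² + -0.2237²) = 1.6205 (running 16.2822)
  edge 7→1: √(1.4675² + 3.6587²) = 3.9421 (running 20.2242)
Perimeter = 20.2242

Perimeter at t=0.875: 20.2242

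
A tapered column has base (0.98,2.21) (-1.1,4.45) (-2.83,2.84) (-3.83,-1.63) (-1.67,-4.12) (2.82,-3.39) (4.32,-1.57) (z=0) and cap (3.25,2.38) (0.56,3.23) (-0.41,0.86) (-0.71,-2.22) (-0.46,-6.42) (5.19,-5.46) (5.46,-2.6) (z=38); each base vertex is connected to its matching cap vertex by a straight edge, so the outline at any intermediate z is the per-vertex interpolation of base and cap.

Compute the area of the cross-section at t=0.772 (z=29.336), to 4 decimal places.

Area at t=0.772: 44.0746

Cross-section at t=0.772: each vertex is (1-t)·p0[i] + t·p1[i].
  v1: (1-0.772)·(0.98,2.21) + 0.772·(3.25,2.38) = (2.7324,2.3412)
  v2: (1-0.772)·(-1.1,4.45) + 0.772·(0.56,3.23) = (0.1815,3.5082)
  v3: (1-0.772)·(-2.83,2.84) + 0.772·(-0.41,0.86) = (-0.9618,1.3114)
  v4: (1-0.772)·(-3.83,-1.63) + 0.772·(-0.71,-2.22) = (-1.4214,-2.0855)
  v5: (1-0.772)·(-1.67,-4.12) + 0.772·(-0.46,-6.42) = (-0.7359,-5.8956)
  v6: (1-0.772)·(2.82,-3.39) + 0.772·(5.19,-5.46) = (4.6496,-4.9880)
  v7: (1-0.772)·(4.32,-1.57) + 0.772·(5.46,-2.6) = (5.2001,-2.3652)
Shoelace sum Σ(x_i·y_{i+1} − x_{i+1}·y_i):
  i=1: 2.7324·3.5082 − 0.1815·2.3412 = +9.1609 (running +9.1609)
  i=2: 0.1815·1.3114 − -0.9618·3.5082 = +3.6121 (running +12.7729)
  i=3: -0.9618·-2.0855 − -1.4214·1.3114 = +3.8698 (running +16.6427)
  i=4: -1.4214·-5.8956 − -0.7359·-2.0855 = +6.8451 (running +23.4878)
  i=5: -0.7359·-4.9880 − 4.6496·-5.8956 = +31.0830 (running +54.5708)
  i=6: 4.6496·-2.3652 − 5.2001·-4.9880 = +14.9411 (running +69.5119)
  i=7: 5.2001·2.3412 − 2.7324·-2.3652 = +18.6373 (running +88.1492)
Area = |Σ|/2 = |88.1492|/2 = 44.0746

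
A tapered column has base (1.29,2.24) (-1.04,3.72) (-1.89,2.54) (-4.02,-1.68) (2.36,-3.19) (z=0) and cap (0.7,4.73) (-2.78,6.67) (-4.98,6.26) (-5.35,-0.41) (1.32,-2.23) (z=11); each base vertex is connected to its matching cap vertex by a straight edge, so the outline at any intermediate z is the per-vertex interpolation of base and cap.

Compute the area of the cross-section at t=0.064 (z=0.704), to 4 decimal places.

Area at t=0.064: 26.6458

Cross-section at t=0.064: each vertex is (1-t)·p0[i] + t·p1[i].
  v1: (1-0.064)·(1.29,2.24) + 0.064·(0.7,4.73) = (1.2522,2.3994)
  v2: (1-0.064)·(-1.04,3.72) + 0.064·(-2.78,6.67) = (-1.1514,3.9088)
  v3: (1-0.064)·(-1.89,2.54) + 0.064·(-4.98,6.26) = (-2.0878,2.7781)
  v4: (1-0.064)·(-4.02,-1.68) + 0.064·(-5.35,-0.41) = (-4.1051,-1.5987)
  v5: (1-0.064)·(2.36,-3.19) + 0.064·(1.32,-2.23) = (2.2934,-3.1286)
Shoelace sum Σ(x_i·y_{i+1} − x_{i+1}·y_i):
  i=1: 1.2522·3.9088 − -1.1514·2.3994 = +7.6573 (running +7.6573)
  i=2: -1.1514·2.7781 − -2.0878·3.9088 = +4.9621 (running +12.6193)
  i=3: -2.0878·-1.5987 − -4.1051·2.7781 = +14.7421 (running +27.3614)
  i=4: -4.1051·-3.1286 − 2.2934·-1.5987 = +16.5097 (running +43.8711)
  i=5: 2.2934·2.3994 − 1.2522·-3.1286 = +9.4205 (running +53.2916)
Area = |Σ|/2 = |53.2916|/2 = 26.6458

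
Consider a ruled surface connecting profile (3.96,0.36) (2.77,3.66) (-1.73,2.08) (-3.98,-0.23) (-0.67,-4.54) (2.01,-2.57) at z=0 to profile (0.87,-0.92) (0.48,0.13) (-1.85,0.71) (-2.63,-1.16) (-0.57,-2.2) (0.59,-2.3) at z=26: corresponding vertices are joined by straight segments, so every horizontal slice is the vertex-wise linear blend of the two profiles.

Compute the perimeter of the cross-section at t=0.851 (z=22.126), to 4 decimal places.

Perimeter at t=0.851: 12.1338

Cross-section at t=0.851: each vertex is (1-t)·p0[i] + t·p1[i].
  v1: (1-0.851)·(3.96,0.36) + 0.851·(0.87,-0.92) = (1.3304,-0.7293)
  v2: (1-0.851)·(2.77,3.66) + 0.851·(0.48,0.13) = (0.8212,0.6560)
  v3: (1-0.851)·(-1.73,2.08) + 0.851·(-1.85,0.71) = (-1.8321,0.9141)
  v4: (1-0.851)·(-3.98,-0.23) + 0.851·(-2.63,-1.16) = (-2.8312,-1.0214)
  v5: (1-0.851)·(-0.67,-4.54) + 0.851·(-0.57,-2.2) = (-0.5849,-2.5487)
  v6: (1-0.851)·(2.01,-2.57) + 0.851·(0.59,-2.3) = (0.8016,-2.3402)
Perimeter = Σ |v_{i+1} − v_i|:
  edge 1→2: √(-0.5092² + 1.3853²) = 1.4759 (running 1.4759)
  edge 2→3: √(-2.6533² + 0.2582²) = 2.6659 (running 4.1417)
  edge 3→4: √(-0.9990² + -1.9356²) = 2.1782 (running 6.3199)
  edge 4→5: √(2.2462² + -1.5272²) = 2.7163 (running 9.0362)
  edge 5→6: √(1.3865² + 0.2084²) = 1.4021 (running 10.4382)
  edge 6→1: √(0.5288² + 1.6109²) = 1.6955 (running 12.1338)
Perimeter = 12.1338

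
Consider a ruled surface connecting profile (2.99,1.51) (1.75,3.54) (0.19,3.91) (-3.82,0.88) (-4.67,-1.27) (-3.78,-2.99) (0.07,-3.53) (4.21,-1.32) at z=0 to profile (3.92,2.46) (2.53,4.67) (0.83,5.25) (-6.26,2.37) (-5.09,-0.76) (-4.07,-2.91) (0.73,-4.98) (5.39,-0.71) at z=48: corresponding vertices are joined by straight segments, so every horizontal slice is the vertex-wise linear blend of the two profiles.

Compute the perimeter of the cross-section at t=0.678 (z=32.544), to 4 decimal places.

Perimeter at t=0.678: 30.0173

Cross-section at t=0.678: each vertex is (1-t)·p0[i] + t·p1[i].
  v1: (1-0.678)·(2.99,1.51) + 0.678·(3.92,2.46) = (3.6205,2.1541)
  v2: (1-0.678)·(1.75,3.54) + 0.678·(2.53,4.67) = (2.2788,4.3061)
  v3: (1-0.678)·(0.19,3.91) + 0.678·(0.83,5.25) = (0.6239,4.8185)
  v4: (1-0.678)·(-3.82,0.88) + 0.678·(-6.26,2.37) = (-5.4743,1.8902)
  v5: (1-0.678)·(-4.67,-1.27) + 0.678·(-5.09,-0.76) = (-4.9548,-0.9242)
  v6: (1-0.678)·(-3.78,-2.99) + 0.678·(-4.07,-2.91) = (-3.9766,-2.9358)
  v7: (1-0.678)·(0.07,-3.53) + 0.678·(0.73,-4.98) = (0.5175,-4.5131)
  v8: (1-0.678)·(4.21,-1.32) + 0.678·(5.39,-0.71) = (5.0100,-0.9064)
Perimeter = Σ |v_{i+1} − v_i|:
  edge 1→2: √(-1.3417² + 2.1520²) = 2.5360 (running 2.5360)
  edge 2→3: √(-1.6549² + 0.5124²) = 1.7324 (running 4.2685)
  edge 3→4: √(-6.0982² + -2.9283²) = 6.7649 (running 11.0333)
  edge 4→5: √(0.5196² + -2.8144²) = 2.8620 (running 13.8953)
  edge 5→6: √(0.9781² + -2.0115²) = 2.2368 (running 16.1321)
  edge 6→7: √(4.4941² + -1.5773²) = 4.7629 (running 20.8949)
  edge 7→8: √(4.4926² + 3.6067²) = 5.7612 (running 26.6561)
  edge 8→1: √(-1.3895² + 3.0605²) = 3.3612 (running 30.0173)
Perimeter = 30.0173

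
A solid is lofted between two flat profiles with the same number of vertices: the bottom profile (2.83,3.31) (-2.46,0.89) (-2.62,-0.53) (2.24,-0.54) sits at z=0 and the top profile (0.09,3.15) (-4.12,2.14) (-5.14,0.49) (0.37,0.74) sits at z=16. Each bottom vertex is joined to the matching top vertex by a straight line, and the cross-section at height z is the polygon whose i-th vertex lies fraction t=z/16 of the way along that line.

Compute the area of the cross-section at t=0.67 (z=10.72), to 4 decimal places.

Area at t=0.67: 10.6896

Cross-section at t=0.67: each vertex is (1-t)·p0[i] + t·p1[i].
  v1: (1-0.67)·(2.83,3.31) + 0.67·(0.09,3.15) = (0.9942,3.2028)
  v2: (1-0.67)·(-2.46,0.89) + 0.67·(-4.12,2.14) = (-3.5722,1.7275)
  v3: (1-0.67)·(-2.62,-0.53) + 0.67·(-5.14,0.49) = (-4.3084,0.1534)
  v4: (1-0.67)·(2.24,-0.54) + 0.67·(0.37,0.74) = (0.9871,0.3176)
Shoelace sum Σ(x_i·y_{i+1} − x_{i+1}·y_i):
  i=1: 0.9942·1.7275 − -3.5722·3.2028 = +13.1585 (running +13.1585)
  i=2: -3.5722·0.1534 − -4.3084·1.7275 = +6.8948 (running +20.0533)
  i=3: -4.3084·0.3176 − 0.9871·0.1534 = -1.5198 (running +18.5335)
  i=4: 0.9871·3.2028 − 0.9942·0.3176 = +2.8457 (running +21.3793)
Area = |Σ|/2 = |21.3793|/2 = 10.6896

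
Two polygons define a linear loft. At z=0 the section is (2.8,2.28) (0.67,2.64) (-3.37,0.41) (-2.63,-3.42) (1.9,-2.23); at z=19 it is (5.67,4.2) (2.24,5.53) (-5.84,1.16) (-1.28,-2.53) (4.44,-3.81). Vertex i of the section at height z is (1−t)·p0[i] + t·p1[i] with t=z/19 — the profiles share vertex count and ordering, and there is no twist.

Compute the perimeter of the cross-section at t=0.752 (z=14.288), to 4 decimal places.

Cross-section at t=0.752: each vertex is (1-t)·p0[i] + t·p1[i].
  v1: (1-0.752)·(2.8,2.28) + 0.752·(5.67,4.2) = (4.9582,3.7238)
  v2: (1-0.752)·(0.67,2.64) + 0.752·(2.24,5.53) = (1.8506,4.8133)
  v3: (1-0.752)·(-3.37,0.41) + 0.752·(-5.84,1.16) = (-5.2274,0.9740)
  v4: (1-0.752)·(-2.63,-3.42) + 0.752·(-1.28,-2.53) = (-1.6148,-2.7507)
  v5: (1-0.752)·(1.9,-2.23) + 0.752·(4.44,-3.81) = (3.8101,-3.4182)
Perimeter = Σ |v_{i+1} − v_i|:
  edge 1→2: √(-3.1076² + 1.0894²) = 3.2930 (running 3.2930)
  edge 2→3: √(-7.0781² + -3.8393²) = 8.0523 (running 11.3453)
  edge 3→4: √(3.6126² + -3.7247²) = 5.1889 (running 16.5342)
  edge 4→5: √(5.4249² + -0.6674²) = 5.4658 (running 22.0000)
  edge 5→1: √(1.1482² + 7.1420²) = 7.2337 (running 29.2337)
Perimeter = 29.2337

Perimeter at t=0.752: 29.2337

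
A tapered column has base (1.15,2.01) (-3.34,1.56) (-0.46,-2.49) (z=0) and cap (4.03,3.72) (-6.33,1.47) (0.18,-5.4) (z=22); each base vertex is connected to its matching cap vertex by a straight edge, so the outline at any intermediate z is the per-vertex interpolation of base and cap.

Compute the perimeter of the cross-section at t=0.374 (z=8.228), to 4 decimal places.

Cross-section at t=0.374: each vertex is (1-t)·p0[i] + t·p1[i].
  v1: (1-0.374)·(1.15,2.01) + 0.374·(4.03,3.72) = (2.2271,2.6495)
  v2: (1-0.374)·(-3.34,1.56) + 0.374·(-6.33,1.47) = (-4.4583,1.5263)
  v3: (1-0.374)·(-0.46,-2.49) + 0.374·(0.18,-5.4) = (-0.2206,-3.5783)
Perimeter = Σ |v_{i+1} − v_i|:
  edge 1→2: √(-6.6854² + -1.1232²) = 6.7791 (running 6.7791)
  edge 2→3: √(4.2376² + -5.1047²) = 6.6344 (running 13.4135)
  edge 3→1: √(2.4478² + 6.2279²) = 6.6916 (running 20.1051)
Perimeter = 20.1051

Perimeter at t=0.374: 20.1051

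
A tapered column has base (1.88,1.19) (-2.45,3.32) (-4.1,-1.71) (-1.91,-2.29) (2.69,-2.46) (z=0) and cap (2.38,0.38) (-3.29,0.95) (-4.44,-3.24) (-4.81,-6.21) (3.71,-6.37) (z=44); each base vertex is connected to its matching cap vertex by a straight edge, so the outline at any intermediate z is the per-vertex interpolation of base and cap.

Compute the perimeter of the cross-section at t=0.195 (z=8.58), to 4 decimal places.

Cross-section at t=0.195: each vertex is (1-t)·p0[i] + t·p1[i].
  v1: (1-0.195)·(1.88,1.19) + 0.195·(2.38,0.38) = (1.9775,1.0320)
  v2: (1-0.195)·(-2.45,3.32) + 0.195·(-3.29,0.95) = (-2.6138,2.8578)
  v3: (1-0.195)·(-4.1,-1.71) + 0.195·(-4.44,-3.24) = (-4.1663,-2.0084)
  v4: (1-0.195)·(-1.91,-2.29) + 0.195·(-4.81,-6.21) = (-2.4755,-3.0544)
  v5: (1-0.195)·(2.69,-2.46) + 0.195·(3.71,-6.37) = (2.8889,-3.2224)
Perimeter = Σ |v_{i+1} − v_i|:
  edge 1→2: √(-4.5913² + 1.8258²) = 4.9410 (running 4.9410)
  edge 2→3: √(-1.5525² + -4.8662²) = 5.1079 (running 10.0489)
  edge 3→4: √(1.6908² + -1.0460²) = 1.9882 (running 12.0371)
  edge 4→5: √(5.3644² + -0.1681²) = 5.3670 (running 17.4041)
  edge 5→1: √(-0.9114² + 4.2545²) = 4.3510 (running 21.7551)
Perimeter = 21.7551

Perimeter at t=0.195: 21.7551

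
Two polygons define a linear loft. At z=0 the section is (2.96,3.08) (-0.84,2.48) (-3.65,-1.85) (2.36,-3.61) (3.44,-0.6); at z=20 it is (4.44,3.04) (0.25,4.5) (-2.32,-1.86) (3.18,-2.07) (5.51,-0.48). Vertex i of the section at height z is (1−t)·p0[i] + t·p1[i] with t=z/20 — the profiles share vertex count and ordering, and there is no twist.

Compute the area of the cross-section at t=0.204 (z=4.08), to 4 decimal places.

Area at t=0.204: 31.5396

Cross-section at t=0.204: each vertex is (1-t)·p0[i] + t·p1[i].
  v1: (1-0.204)·(2.96,3.08) + 0.204·(4.44,3.04) = (3.2619,3.0718)
  v2: (1-0.204)·(-0.84,2.48) + 0.204·(0.25,4.5) = (-0.6176,2.8921)
  v3: (1-0.204)·(-3.65,-1.85) + 0.204·(-2.32,-1.86) = (-3.3787,-1.8520)
  v4: (1-0.204)·(2.36,-3.61) + 0.204·(3.18,-2.07) = (2.5273,-3.2958)
  v5: (1-0.204)·(3.44,-0.6) + 0.204·(5.51,-0.48) = (3.8623,-0.5755)
Shoelace sum Σ(x_i·y_{i+1} − x_{i+1}·y_i):
  i=1: 3.2619·2.8921 − -0.6176·3.0718 = +11.3310 (running +11.3310)
  i=2: -0.6176·-1.8520 − -3.3787·2.8921 = +10.9153 (running +22.2463)
  i=3: -3.3787·-3.2958 − 2.5273·-1.8520 = +15.8162 (running +38.0625)
  i=4: 2.5273·-0.5755 − 3.8623·-3.2958 = +11.2750 (running +49.3375)
  i=5: 3.8623·3.0718 − 3.2619·-0.5755 = +13.7416 (running +63.0791)
Area = |Σ|/2 = |63.0791|/2 = 31.5396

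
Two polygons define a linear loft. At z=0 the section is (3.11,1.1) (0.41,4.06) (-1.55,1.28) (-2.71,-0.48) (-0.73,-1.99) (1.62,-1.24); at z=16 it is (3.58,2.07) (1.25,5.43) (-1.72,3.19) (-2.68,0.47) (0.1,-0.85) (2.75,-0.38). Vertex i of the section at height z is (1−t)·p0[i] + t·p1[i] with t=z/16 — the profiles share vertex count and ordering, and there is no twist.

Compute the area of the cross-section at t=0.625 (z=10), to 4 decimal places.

Cross-section at t=0.625: each vertex is (1-t)·p0[i] + t·p1[i].
  v1: (1-0.625)·(3.11,1.1) + 0.625·(3.58,2.07) = (3.4037,1.7063)
  v2: (1-0.625)·(0.41,4.06) + 0.625·(1.25,5.43) = (0.9350,4.9162)
  v3: (1-0.625)·(-1.55,1.28) + 0.625·(-1.72,3.19) = (-1.6562,2.4737)
  v4: (1-0.625)·(-2.71,-0.48) + 0.625·(-2.68,0.47) = (-2.6913,0.1137)
  v5: (1-0.625)·(-0.73,-1.99) + 0.625·(0.1,-0.85) = (-0.2112,-1.2775)
  v6: (1-0.625)·(1.62,-1.24) + 0.625·(2.75,-0.38) = (2.3262,-0.7025)
Shoelace sum Σ(x_i·y_{i+1} − x_{i+1}·y_i):
  i=1: 3.4037·4.9162 − 0.9350·1.7063 = +15.1383 (running +15.1383)
  i=2: 0.9350·2.4737 − -1.6562·4.9162 = +10.4555 (running +25.5938)
  i=3: -1.6562·0.1137 − -2.6913·2.4737 = +6.4691 (running +32.0629)
  i=4: -2.6913·-1.2775 − -0.2112·0.1137 = +3.4621 (running +35.5250)
  i=5: -0.2112·-0.7025 − 2.3262·-1.2775 = +3.1202 (running +38.6452)
  i=6: 2.3262·1.7063 − 3.4037·-0.7025 = +6.3603 (running +45.0055)
Area = |Σ|/2 = |45.0055|/2 = 22.5028

Area at t=0.625: 22.5028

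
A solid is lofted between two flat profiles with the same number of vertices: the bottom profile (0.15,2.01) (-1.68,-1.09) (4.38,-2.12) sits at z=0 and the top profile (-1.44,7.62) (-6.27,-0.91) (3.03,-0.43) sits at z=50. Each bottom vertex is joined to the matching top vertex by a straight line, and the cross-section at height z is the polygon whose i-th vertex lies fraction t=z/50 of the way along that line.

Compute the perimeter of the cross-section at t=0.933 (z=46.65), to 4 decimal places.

Cross-section at t=0.933: each vertex is (1-t)·p0[i] + t·p1[i].
  v1: (1-0.933)·(0.15,2.01) + 0.933·(-1.44,7.62) = (-1.3335,7.2441)
  v2: (1-0.933)·(-1.68,-1.09) + 0.933·(-6.27,-0.91) = (-5.9625,-0.9221)
  v3: (1-0.933)·(4.38,-2.12) + 0.933·(3.03,-0.43) = (3.1204,-0.5432)
Perimeter = Σ |v_{i+1} − v_i|:
  edge 1→2: √(-4.6290² + -8.1662²) = 9.3869 (running 9.3869)
  edge 2→3: √(9.0829² + 0.3788²) = 9.0908 (running 18.4777)
  edge 3→1: √(-4.4539² + 7.7874²) = 8.9711 (running 27.4488)
Perimeter = 27.4488

Perimeter at t=0.933: 27.4488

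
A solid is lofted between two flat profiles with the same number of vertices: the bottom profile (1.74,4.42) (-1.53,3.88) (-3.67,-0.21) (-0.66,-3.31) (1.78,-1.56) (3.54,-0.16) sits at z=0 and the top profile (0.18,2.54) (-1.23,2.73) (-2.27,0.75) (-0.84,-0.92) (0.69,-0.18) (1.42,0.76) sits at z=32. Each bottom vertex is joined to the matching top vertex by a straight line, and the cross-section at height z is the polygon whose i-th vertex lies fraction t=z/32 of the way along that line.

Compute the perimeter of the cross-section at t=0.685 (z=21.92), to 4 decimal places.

Perimeter at t=0.685: 14.4787

Cross-section at t=0.685: each vertex is (1-t)·p0[i] + t·p1[i].
  v1: (1-0.685)·(1.74,4.42) + 0.685·(0.18,2.54) = (0.6714,3.1322)
  v2: (1-0.685)·(-1.53,3.88) + 0.685·(-1.23,2.73) = (-1.3245,3.0922)
  v3: (1-0.685)·(-3.67,-0.21) + 0.685·(-2.27,0.75) = (-2.7110,0.4476)
  v4: (1-0.685)·(-0.66,-3.31) + 0.685·(-0.84,-0.92) = (-0.7833,-1.6728)
  v5: (1-0.685)·(1.78,-1.56) + 0.685·(0.69,-0.18) = (1.0333,-0.6147)
  v6: (1-0.685)·(3.54,-0.16) + 0.685·(1.42,0.76) = (2.0878,0.4702)
Perimeter = Σ |v_{i+1} − v_i|:
  edge 1→2: √(-1.9959² + -0.0400²) = 1.9963 (running 1.9963)
  edge 2→3: √(-1.3865² + -2.6446²) = 2.9861 (running 4.9824)
  edge 3→4: √(1.9277² + -2.1204²) = 2.8657 (running 7.8481)
  edge 4→5: √(1.8167² + 1.0581²) = 2.1024 (running 9.9504)
  edge 5→6: √(1.0544² + 1.0849²) = 1.5129 (running 11.4633)
  edge 6→1: √(-1.4164² + 2.6620²) = 3.0154 (running 14.4787)
Perimeter = 14.4787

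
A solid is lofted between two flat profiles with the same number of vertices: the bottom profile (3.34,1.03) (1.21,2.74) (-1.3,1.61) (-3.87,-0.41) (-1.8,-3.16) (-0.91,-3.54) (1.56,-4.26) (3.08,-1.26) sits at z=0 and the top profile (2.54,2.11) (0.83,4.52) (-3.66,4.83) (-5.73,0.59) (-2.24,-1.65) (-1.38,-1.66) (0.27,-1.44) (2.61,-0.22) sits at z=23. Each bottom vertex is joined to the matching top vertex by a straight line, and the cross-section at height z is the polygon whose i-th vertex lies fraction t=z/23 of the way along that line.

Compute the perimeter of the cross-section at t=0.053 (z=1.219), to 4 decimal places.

Perimeter at t=0.053: 21.4266

Cross-section at t=0.053: each vertex is (1-t)·p0[i] + t·p1[i].
  v1: (1-0.053)·(3.34,1.03) + 0.053·(2.54,2.11) = (3.2976,1.0872)
  v2: (1-0.053)·(1.21,2.74) + 0.053·(0.83,4.52) = (1.1899,2.8343)
  v3: (1-0.053)·(-1.3,1.61) + 0.053·(-3.66,4.83) = (-1.4251,1.7807)
  v4: (1-0.053)·(-3.87,-0.41) + 0.053·(-5.73,0.59) = (-3.9686,-0.3570)
  v5: (1-0.053)·(-1.8,-3.16) + 0.053·(-2.24,-1.65) = (-1.8233,-3.0800)
  v6: (1-0.053)·(-0.91,-3.54) + 0.053·(-1.38,-1.66) = (-0.9349,-3.4404)
  v7: (1-0.053)·(1.56,-4.26) + 0.053·(0.27,-1.44) = (1.4916,-4.1105)
  v8: (1-0.053)·(3.08,-1.26) + 0.053·(2.61,-0.22) = (3.0551,-1.2049)
Perimeter = Σ |v_{i+1} − v_i|:
  edge 1→2: √(-2.1077² + 1.7471²) = 2.7377 (running 2.7377)
  edge 2→3: √(-2.6149² + -1.0537²) = 2.8192 (running 5.5569)
  edge 3→4: √(-2.5435² + -2.1377²) = 3.3225 (running 8.8794)
  edge 4→5: √(2.1453² + -2.7230²) = 3.4665 (running 12.3459)
  edge 5→6: √(0.8884² + -0.3604²) = 0.9587 (running 13.3047)
  edge 6→7: √(2.4265² + -0.6702²) = 2.5174 (running 15.8221)
  edge 7→8: √(1.5635² + 2.9057²) = 3.2996 (running 19.1216)
  edge 8→1: √(0.2425² + 2.2921²) = 2.3049 (running 21.4266)
Perimeter = 21.4266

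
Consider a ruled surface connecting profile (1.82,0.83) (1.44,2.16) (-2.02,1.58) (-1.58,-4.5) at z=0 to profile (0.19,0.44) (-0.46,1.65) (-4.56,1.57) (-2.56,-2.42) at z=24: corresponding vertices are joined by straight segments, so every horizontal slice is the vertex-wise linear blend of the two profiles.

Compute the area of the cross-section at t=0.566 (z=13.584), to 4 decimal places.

Area at t=0.566: 12.5162

Cross-section at t=0.566: each vertex is (1-t)·p0[i] + t·p1[i].
  v1: (1-0.566)·(1.82,0.83) + 0.566·(0.19,0.44) = (0.8974,0.6093)
  v2: (1-0.566)·(1.44,2.16) + 0.566·(-0.46,1.65) = (0.3646,1.8713)
  v3: (1-0.566)·(-2.02,1.58) + 0.566·(-4.56,1.57) = (-3.4576,1.5743)
  v4: (1-0.566)·(-1.58,-4.5) + 0.566·(-2.56,-2.42) = (-2.1347,-3.3227)
Shoelace sum Σ(x_i·y_{i+1} − x_{i+1}·y_i):
  i=1: 0.8974·1.8713 − 0.3646·0.6093 = +1.4572 (running +1.4572)
  i=2: 0.3646·1.5743 − -3.4576·1.8713 = +7.0444 (running +8.5017)
  i=3: -3.4576·-3.3227 − -2.1347·1.5743 = +14.8495 (running +23.3511)
  i=4: -2.1347·0.6093 − 0.8974·-3.3227 = +1.6813 (running +25.0324)
Area = |Σ|/2 = |25.0324|/2 = 12.5162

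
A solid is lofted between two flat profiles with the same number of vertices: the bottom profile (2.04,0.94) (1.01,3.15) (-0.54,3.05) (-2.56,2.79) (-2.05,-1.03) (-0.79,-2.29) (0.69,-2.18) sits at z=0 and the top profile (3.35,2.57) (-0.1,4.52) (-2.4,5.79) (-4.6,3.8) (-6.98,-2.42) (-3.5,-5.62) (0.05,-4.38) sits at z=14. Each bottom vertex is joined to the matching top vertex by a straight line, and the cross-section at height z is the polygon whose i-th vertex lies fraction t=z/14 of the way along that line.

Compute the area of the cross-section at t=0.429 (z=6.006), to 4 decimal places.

Area at t=0.429: 37.0434

Cross-section at t=0.429: each vertex is (1-t)·p0[i] + t·p1[i].
  v1: (1-0.429)·(2.04,0.94) + 0.429·(3.35,2.57) = (2.6020,1.6393)
  v2: (1-0.429)·(1.01,3.15) + 0.429·(-0.1,4.52) = (0.5338,3.7377)
  v3: (1-0.429)·(-0.54,3.05) + 0.429·(-2.4,5.79) = (-1.3379,4.2255)
  v4: (1-0.429)·(-2.56,2.79) + 0.429·(-4.6,3.8) = (-3.4352,3.2233)
  v5: (1-0.429)·(-2.05,-1.03) + 0.429·(-6.98,-2.42) = (-4.1650,-1.6263)
  v6: (1-0.429)·(-0.79,-2.29) + 0.429·(-3.5,-5.62) = (-1.9526,-3.7186)
  v7: (1-0.429)·(0.69,-2.18) + 0.429·(0.05,-4.38) = (0.4154,-3.1238)
Shoelace sum Σ(x_i·y_{i+1} − x_{i+1}·y_i):
  i=1: 2.6020·3.7377 − 0.5338·1.6393 = +8.8505 (running +8.8505)
  i=2: 0.5338·4.2255 − -1.3379·3.7377 = +7.2565 (running +16.1069)
  i=3: -1.3379·3.2233 − -3.4352·4.2255 = +10.2026 (running +26.3095)
  i=4: -3.4352·-1.6263 − -4.1650·3.2233 = +19.0115 (running +45.3210)
  i=5: -4.1650·-3.7186 − -1.9526·-1.6263 = +12.3122 (running +57.6332)
  i=6: -1.9526·-3.1238 − 0.4154·-3.7186 = +7.6443 (running +65.2776)
  i=7: 0.4154·1.6393 − 2.6020·-3.1238 = +8.8091 (running +74.0867)
Area = |Σ|/2 = |74.0867|/2 = 37.0434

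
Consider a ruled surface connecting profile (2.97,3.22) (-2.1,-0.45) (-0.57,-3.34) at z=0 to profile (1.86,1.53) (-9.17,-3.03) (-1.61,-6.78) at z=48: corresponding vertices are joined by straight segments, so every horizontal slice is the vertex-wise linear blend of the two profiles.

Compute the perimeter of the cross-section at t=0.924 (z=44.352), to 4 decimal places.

Perimeter at t=0.924: 28.3771

Cross-section at t=0.924: each vertex is (1-t)·p0[i] + t·p1[i].
  v1: (1-0.924)·(2.97,3.22) + 0.924·(1.86,1.53) = (1.9444,1.6584)
  v2: (1-0.924)·(-2.1,-0.45) + 0.924·(-9.17,-3.03) = (-8.6327,-2.8339)
  v3: (1-0.924)·(-0.57,-3.34) + 0.924·(-1.61,-6.78) = (-1.5310,-6.5186)
Perimeter = Σ |v_{i+1} − v_i|:
  edge 1→2: √(-10.5770² + -4.4924²) = 11.4915 (running 11.4915)
  edge 2→3: √(7.1017² + -3.6846²) = 8.0007 (running 19.4922)
  edge 3→1: √(3.4753² + 8.1770²) = 8.8849 (running 28.3771)
Perimeter = 28.3771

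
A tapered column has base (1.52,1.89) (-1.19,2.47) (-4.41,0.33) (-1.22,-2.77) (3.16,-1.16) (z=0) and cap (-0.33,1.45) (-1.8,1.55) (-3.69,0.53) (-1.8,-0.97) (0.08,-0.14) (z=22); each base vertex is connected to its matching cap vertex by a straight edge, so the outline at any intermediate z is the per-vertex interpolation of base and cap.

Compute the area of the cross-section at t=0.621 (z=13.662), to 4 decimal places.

Cross-section at t=0.621: each vertex is (1-t)·p0[i] + t·p1[i].
  v1: (1-0.621)·(1.52,1.89) + 0.621·(-0.33,1.45) = (0.3712,1.6168)
  v2: (1-0.621)·(-1.19,2.47) + 0.621·(-1.8,1.55) = (-1.5688,1.8987)
  v3: (1-0.621)·(-4.41,0.33) + 0.621·(-3.69,0.53) = (-3.9629,0.4542)
  v4: (1-0.621)·(-1.22,-2.77) + 0.621·(-1.8,-0.97) = (-1.5802,-1.6522)
  v5: (1-0.621)·(3.16,-1.16) + 0.621·(0.08,-0.14) = (1.2473,-0.5266)
Shoelace sum Σ(x_i·y_{i+1} − x_{i+1}·y_i):
  i=1: 0.3712·1.8987 − -1.5688·1.6168 = +3.2411 (running +3.2411)
  i=2: -1.5688·0.4542 − -3.9629·1.8987 = +6.8117 (running +10.0528)
  i=3: -3.9629·-1.6522 − -1.5802·0.4542 = +7.2652 (running +17.3180)
  i=4: -1.5802·-0.5266 − 1.2473·-1.6522 = +2.8929 (running +20.2109)
  i=5: 1.2473·1.6168 − 0.3712·-0.5266 = +2.2121 (running +22.4229)
Area = |Σ|/2 = |22.4229|/2 = 11.2115

Area at t=0.621: 11.2115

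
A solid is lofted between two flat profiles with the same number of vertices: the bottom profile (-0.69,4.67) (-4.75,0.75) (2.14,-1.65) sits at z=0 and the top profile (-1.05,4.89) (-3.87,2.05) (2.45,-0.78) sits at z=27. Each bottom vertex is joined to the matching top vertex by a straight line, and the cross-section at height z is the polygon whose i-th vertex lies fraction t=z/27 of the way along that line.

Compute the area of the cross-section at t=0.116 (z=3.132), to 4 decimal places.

Cross-section at t=0.116: each vertex is (1-t)·p0[i] + t·p1[i].
  v1: (1-0.116)·(-0.69,4.67) + 0.116·(-1.05,4.89) = (-0.7318,4.6955)
  v2: (1-0.116)·(-4.75,0.75) + 0.116·(-3.87,2.05) = (-4.6479,0.9008)
  v3: (1-0.116)·(2.14,-1.65) + 0.116·(2.45,-0.78) = (2.1760,-1.5491)
Shoelace sum Σ(x_i·y_{i+1} − x_{i+1}·y_i):
  i=1: -0.7318·0.9008 − -4.6479·4.6955 = +21.1652 (running +21.1652)
  i=2: -4.6479·-1.5491 − 2.1760·0.9008 = +5.2399 (running +26.4051)
  i=3: 2.1760·4.6955 − -0.7318·-1.5491 = +9.0837 (running +35.4888)
Area = |Σ|/2 = |35.4888|/2 = 17.7444

Area at t=0.116: 17.7444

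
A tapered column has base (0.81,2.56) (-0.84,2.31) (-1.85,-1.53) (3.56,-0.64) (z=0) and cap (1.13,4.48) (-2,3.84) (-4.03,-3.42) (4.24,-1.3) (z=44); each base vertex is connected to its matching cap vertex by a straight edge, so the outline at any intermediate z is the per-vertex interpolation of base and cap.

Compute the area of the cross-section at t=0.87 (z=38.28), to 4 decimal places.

Area at t=0.87: 33.9547

Cross-section at t=0.87: each vertex is (1-t)·p0[i] + t·p1[i].
  v1: (1-0.87)·(0.81,2.56) + 0.87·(1.13,4.48) = (1.0884,4.2304)
  v2: (1-0.87)·(-0.84,2.31) + 0.87·(-2,3.84) = (-1.8492,3.6411)
  v3: (1-0.87)·(-1.85,-1.53) + 0.87·(-4.03,-3.42) = (-3.7466,-3.1743)
  v4: (1-0.87)·(3.56,-0.64) + 0.87·(4.24,-1.3) = (4.1516,-1.2142)
Shoelace sum Σ(x_i·y_{i+1} − x_{i+1}·y_i):
  i=1: 1.0884·3.6411 − -1.8492·4.2304 = +11.7858 (running +11.7858)
  i=2: -1.8492·-3.1743 − -3.7466·3.6411 = +19.5117 (running +31.2975)
  i=3: -3.7466·-1.2142 − 4.1516·-3.1743 = +17.7275 (running +49.0250)
  i=4: 4.1516·4.2304 − 1.0884·-1.2142 = +18.8845 (running +67.9095)
Area = |Σ|/2 = |67.9095|/2 = 33.9547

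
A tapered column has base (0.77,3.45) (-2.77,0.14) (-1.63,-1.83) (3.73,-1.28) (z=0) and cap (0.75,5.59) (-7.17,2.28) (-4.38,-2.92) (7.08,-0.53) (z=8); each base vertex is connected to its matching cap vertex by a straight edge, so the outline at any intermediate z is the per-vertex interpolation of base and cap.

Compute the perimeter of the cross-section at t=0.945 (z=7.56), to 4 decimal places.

Perimeter at t=0.945: 34.0400

Cross-section at t=0.945: each vertex is (1-t)·p0[i] + t·p1[i].
  v1: (1-0.945)·(0.77,3.45) + 0.945·(0.75,5.59) = (0.7511,5.4723)
  v2: (1-0.945)·(-2.77,0.14) + 0.945·(-7.17,2.28) = (-6.9280,2.1623)
  v3: (1-0.945)·(-1.63,-1.83) + 0.945·(-4.38,-2.92) = (-4.2287,-2.8600)
  v4: (1-0.945)·(3.73,-1.28) + 0.945·(7.08,-0.53) = (6.8958,-0.5713)
Perimeter = Σ |v_{i+1} − v_i|:
  edge 1→2: √(-7.6791² + -3.3100²) = 8.3621 (running 8.3621)
  edge 2→3: √(2.6993² + -5.0223²) = 5.7017 (running 14.0638)
  edge 3→4: √(11.1245² + 2.2888²) = 11.3575 (running 25.4214)
  edge 4→1: √(-6.1447² + 6.0435²) = 8.6187 (running 34.0400)
Perimeter = 34.0400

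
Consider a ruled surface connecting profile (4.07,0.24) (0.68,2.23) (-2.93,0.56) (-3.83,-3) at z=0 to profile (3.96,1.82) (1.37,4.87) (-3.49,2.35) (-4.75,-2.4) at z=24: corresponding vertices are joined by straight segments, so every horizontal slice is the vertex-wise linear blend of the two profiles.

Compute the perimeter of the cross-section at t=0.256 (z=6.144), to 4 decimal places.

Cross-section at t=0.256: each vertex is (1-t)·p0[i] + t·p1[i].
  v1: (1-0.256)·(4.07,0.24) + 0.256·(3.96,1.82) = (4.0418,0.6445)
  v2: (1-0.256)·(0.68,2.23) + 0.256·(1.37,4.87) = (0.8566,2.9058)
  v3: (1-0.256)·(-2.93,0.56) + 0.256·(-3.49,2.35) = (-3.0734,1.0182)
  v4: (1-0.256)·(-3.83,-3) + 0.256·(-4.75,-2.4) = (-4.0655,-2.8464)
Perimeter = Σ |v_{i+1} − v_i|:
  edge 1→2: √(-3.1852² + 2.2614²) = 3.9063 (running 3.9063)
  edge 2→3: √(-3.9300² + -1.8876²) = 4.3598 (running 8.2661)
  edge 3→4: √(-0.9922² + -3.8646²) = 3.9900 (running 12.2561)
  edge 4→1: √(8.1074² + 3.4909²) = 8.8270 (running 21.0831)
Perimeter = 21.0831

Perimeter at t=0.256: 21.0831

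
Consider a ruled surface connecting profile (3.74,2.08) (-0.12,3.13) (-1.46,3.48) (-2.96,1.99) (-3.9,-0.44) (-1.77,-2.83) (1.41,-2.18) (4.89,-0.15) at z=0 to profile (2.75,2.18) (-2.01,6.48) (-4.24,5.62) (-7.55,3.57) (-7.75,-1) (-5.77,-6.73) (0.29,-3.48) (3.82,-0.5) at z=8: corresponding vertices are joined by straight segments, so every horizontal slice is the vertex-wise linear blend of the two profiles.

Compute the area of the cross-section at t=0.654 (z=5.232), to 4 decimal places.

Cross-section at t=0.654: each vertex is (1-t)·p0[i] + t·p1[i].
  v1: (1-0.654)·(3.74,2.08) + 0.654·(2.75,2.18) = (3.0925,2.1454)
  v2: (1-0.654)·(-0.12,3.13) + 0.654·(-2.01,6.48) = (-1.3561,5.3209)
  v3: (1-0.654)·(-1.46,3.48) + 0.654·(-4.24,5.62) = (-3.2781,4.8796)
  v4: (1-0.654)·(-2.96,1.99) + 0.654·(-7.55,3.57) = (-5.9619,3.0233)
  v5: (1-0.654)·(-3.9,-0.44) + 0.654·(-7.75,-1) = (-6.4179,-0.8062)
  v6: (1-0.654)·(-1.77,-2.83) + 0.654·(-5.77,-6.73) = (-4.3860,-5.3806)
  v7: (1-0.654)·(1.41,-2.18) + 0.654·(0.29,-3.48) = (0.6775,-3.0302)
  v8: (1-0.654)·(4.89,-0.15) + 0.654·(3.82,-0.5) = (4.1902,-0.3789)
Shoelace sum Σ(x_i·y_{i+1} − x_{i+1}·y_i):
  i=1: 3.0925·5.3209 − -1.3561·2.1454 = +19.3644 (running +19.3644)
  i=2: -1.3561·4.8796 − -3.2781·5.3209 = +10.8256 (running +30.1900)
  i=3: -3.2781·3.0233 − -5.9619·4.8796 = +19.1804 (running +49.3704)
  i=4: -5.9619·-0.8062 − -6.4179·3.0233 = +24.2101 (running +73.5805)
  i=5: -6.4179·-5.3806 − -4.3860·-0.8062 = +30.9960 (running +104.5764)
  i=6: -4.3860·-3.0302 − 0.6775·-5.3806 = +16.9359 (running +121.5124)
  i=7: 0.6775·-0.3789 − 4.1902·-3.0302 = +12.4405 (running +133.9529)
  i=8: 4.1902·2.1454 − 3.0925·-0.3789 = +10.1615 (running +144.1143)
Area = |Σ|/2 = |144.1143|/2 = 72.0572

Area at t=0.654: 72.0572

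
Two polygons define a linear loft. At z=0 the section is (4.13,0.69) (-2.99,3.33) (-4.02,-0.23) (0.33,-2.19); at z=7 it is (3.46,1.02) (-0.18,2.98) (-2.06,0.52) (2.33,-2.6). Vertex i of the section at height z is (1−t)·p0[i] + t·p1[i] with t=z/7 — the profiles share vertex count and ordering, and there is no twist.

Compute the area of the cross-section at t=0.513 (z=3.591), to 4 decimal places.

Area at t=0.513: 19.8981

Cross-section at t=0.513: each vertex is (1-t)·p0[i] + t·p1[i].
  v1: (1-0.513)·(4.13,0.69) + 0.513·(3.46,1.02) = (3.7863,0.8593)
  v2: (1-0.513)·(-2.99,3.33) + 0.513·(-0.18,2.98) = (-1.5485,3.1505)
  v3: (1-0.513)·(-4.02,-0.23) + 0.513·(-2.06,0.52) = (-3.0145,0.1547)
  v4: (1-0.513)·(0.33,-2.19) + 0.513·(2.33,-2.6) = (1.3560,-2.4003)
Shoelace sum Σ(x_i·y_{i+1} − x_{i+1}·y_i):
  i=1: 3.7863·3.1505 − -1.5485·0.8593 = +13.2591 (running +13.2591)
  i=2: -1.5485·0.1547 − -3.0145·3.1505 = +9.2575 (running +22.5166)
  i=3: -3.0145·-2.4003 − 1.3560·0.1547 = +7.0260 (running +29.5426)
  i=4: 1.3560·0.8593 − 3.7863·-2.4003 = +10.2535 (running +39.7961)
Area = |Σ|/2 = |39.7961|/2 = 19.8981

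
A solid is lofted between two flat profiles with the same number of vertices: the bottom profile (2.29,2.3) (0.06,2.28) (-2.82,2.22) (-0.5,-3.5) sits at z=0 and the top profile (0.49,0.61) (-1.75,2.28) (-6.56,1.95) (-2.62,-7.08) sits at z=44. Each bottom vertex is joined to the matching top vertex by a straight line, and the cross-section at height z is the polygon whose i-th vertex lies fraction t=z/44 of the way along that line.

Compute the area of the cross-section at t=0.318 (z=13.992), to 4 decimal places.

Area at t=0.318: 19.9330

Cross-section at t=0.318: each vertex is (1-t)·p0[i] + t·p1[i].
  v1: (1-0.318)·(2.29,2.3) + 0.318·(0.49,0.61) = (1.7176,1.7626)
  v2: (1-0.318)·(0.06,2.28) + 0.318·(-1.75,2.28) = (-0.5156,2.2800)
  v3: (1-0.318)·(-2.82,2.22) + 0.318·(-6.56,1.95) = (-4.0093,2.1341)
  v4: (1-0.318)·(-0.5,-3.5) + 0.318·(-2.62,-7.08) = (-1.1742,-4.6384)
Shoelace sum Σ(x_i·y_{i+1} − x_{i+1}·y_i):
  i=1: 1.7176·2.2800 − -0.5156·1.7626 = +4.8249 (running +4.8249)
  i=2: -0.5156·2.1341 − -4.0093·2.2800 = +8.0409 (running +12.8658)
  i=3: -4.0093·-4.6384 − -1.1742·2.1341 = +21.1028 (running +33.9686)
  i=4: -1.1742·1.7626 − 1.7176·-4.6384 = +5.8974 (running +39.8661)
Area = |Σ|/2 = |39.8661|/2 = 19.9330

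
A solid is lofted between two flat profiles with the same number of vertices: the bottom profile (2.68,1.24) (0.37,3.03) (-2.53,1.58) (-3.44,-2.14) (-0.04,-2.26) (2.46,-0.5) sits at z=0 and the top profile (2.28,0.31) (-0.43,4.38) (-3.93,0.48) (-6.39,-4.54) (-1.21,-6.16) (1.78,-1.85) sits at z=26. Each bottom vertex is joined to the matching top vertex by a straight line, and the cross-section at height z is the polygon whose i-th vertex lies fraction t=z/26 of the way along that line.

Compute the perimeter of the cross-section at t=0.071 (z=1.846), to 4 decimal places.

Perimeter at t=0.071: 18.8656

Cross-section at t=0.071: each vertex is (1-t)·p0[i] + t·p1[i].
  v1: (1-0.071)·(2.68,1.24) + 0.071·(2.28,0.31) = (2.6516,1.1740)
  v2: (1-0.071)·(0.37,3.03) + 0.071·(-0.43,4.38) = (0.3132,3.1258)
  v3: (1-0.071)·(-2.53,1.58) + 0.071·(-3.93,0.48) = (-2.6294,1.5019)
  v4: (1-0.071)·(-3.44,-2.14) + 0.071·(-6.39,-4.54) = (-3.6494,-2.3104)
  v5: (1-0.071)·(-0.04,-2.26) + 0.071·(-1.21,-6.16) = (-0.1231,-2.5369)
  v6: (1-0.071)·(2.46,-0.5) + 0.071·(1.78,-1.85) = (2.4117,-0.5958)
Perimeter = Σ |v_{i+1} − v_i|:
  edge 1→2: √(-2.3384² + 1.9519²) = 3.0460 (running 3.0460)
  edge 2→3: √(-2.9426² + -1.6239²) = 3.3610 (running 6.4069)
  edge 3→4: √(-1.0200² + -3.8123²) = 3.9464 (running 10.3533)
  edge 4→5: √(3.5264² + -0.2265²) = 3.5336 (running 13.8870)
  edge 5→6: √(2.5348² + 1.9410²) = 3.1926 (running 17.0796)
  edge 6→1: √(0.2399² + 1.7698²) = 1.7860 (running 18.8656)
Perimeter = 18.8656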